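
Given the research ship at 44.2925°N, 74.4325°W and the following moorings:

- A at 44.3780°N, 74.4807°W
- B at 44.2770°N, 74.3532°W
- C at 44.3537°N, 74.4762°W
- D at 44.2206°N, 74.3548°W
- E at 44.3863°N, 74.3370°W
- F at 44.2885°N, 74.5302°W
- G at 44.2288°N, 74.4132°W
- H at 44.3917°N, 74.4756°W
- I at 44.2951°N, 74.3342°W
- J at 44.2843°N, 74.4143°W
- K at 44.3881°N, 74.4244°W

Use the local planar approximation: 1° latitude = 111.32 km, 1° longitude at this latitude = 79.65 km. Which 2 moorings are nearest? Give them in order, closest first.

Distances from 44.2925°N, 74.4325°W:
A: 10.2630 km
B: 6.5477 km
C: 7.6504 km
D: 10.1175 km
E: 12.9186 km
F: 7.7945 km
G: 7.2558 km
H: 11.5642 km
I: 7.8349 km
J: 1.7131 km
K: 10.6617 km
Sorted: J (1.7131 km) < B (6.5477 km) < G (7.2558 km) < C (7.6504 km) < …

J, B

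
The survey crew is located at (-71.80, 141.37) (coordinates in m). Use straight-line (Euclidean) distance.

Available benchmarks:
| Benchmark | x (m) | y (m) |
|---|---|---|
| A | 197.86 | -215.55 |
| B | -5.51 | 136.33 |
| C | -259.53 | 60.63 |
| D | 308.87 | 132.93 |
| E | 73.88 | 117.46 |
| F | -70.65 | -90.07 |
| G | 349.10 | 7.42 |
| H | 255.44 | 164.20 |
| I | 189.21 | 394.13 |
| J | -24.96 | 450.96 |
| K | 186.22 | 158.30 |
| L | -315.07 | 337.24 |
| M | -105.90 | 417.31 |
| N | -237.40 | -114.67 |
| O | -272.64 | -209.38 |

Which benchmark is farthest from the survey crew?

A

Distances from (-71.80, 141.37):
A: √((269.66)² + (-356.92)²) = √(72716.5156 + 127391.8864) = 447.33 m
B: √((66.29)² + (-5.04)²) = √(4394.3641 + 25.4016) = 66.48 m
C: √((-187.73)² + (-80.74)²) = √(35242.5529 + 6518.9476) = 204.36 m
D: √((380.67)² + (-8.44)²) = √(144909.6489 + 71.2336) = 380.76 m
E: √((145.68)² + (-23.91)²) = √(21222.6624 + 571.6881) = 147.63 m
F: √((1.15)² + (-231.44)²) = √(1.3225 + 53564.4736) = 231.44 m
G: √((420.90)² + (-133.95)²) = √(177156.8100 + 17942.6025) = 441.70 m
H: √((327.24)² + (22.83)²) = √(107086.0176 + 521.2089) = 328.04 m
I: √((261.01)² + (252.76)²) = √(68126.2201 + 63887.6176) = 363.34 m
J: √((46.84)² + (309.59)²) = √(2193.9856 + 95845.9681) = 313.11 m
K: √((258.02)² + (16.93)²) = √(66574.3204 + 286.6249) = 258.57 m
L: √((-243.27)² + (195.87)²) = √(59180.2929 + 38365.0569) = 312.32 m
M: √((-34.10)² + (275.94)²) = √(1162.8100 + 76142.8836) = 278.04 m
N: √((-165.60)² + (-256.04)²) = √(27423.3600 + 65556.4816) = 304.93 m
O: √((-200.84)² + (-350.75)²) = √(40336.7056 + 123025.5625) = 404.18 m
Maximum: A at 447.33 m.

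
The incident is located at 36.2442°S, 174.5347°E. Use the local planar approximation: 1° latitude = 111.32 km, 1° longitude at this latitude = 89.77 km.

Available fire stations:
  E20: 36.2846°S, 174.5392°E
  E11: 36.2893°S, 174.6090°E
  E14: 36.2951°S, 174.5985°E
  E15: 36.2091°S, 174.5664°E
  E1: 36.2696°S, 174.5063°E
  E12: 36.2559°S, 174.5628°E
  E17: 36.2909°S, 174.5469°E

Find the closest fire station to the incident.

E12

Distances from 36.2442°S, 174.5347°E:
E20: √((-0.0404·111.32)² + (0.0045·89.77)²) = √(20.225959 + 0.163188) = 4.5154 km
E11: √((-0.0451·111.32)² + (0.0743·89.77)²) = √(25.205742 + 44.487713) = 8.3483 km
E14: √((-0.0509·111.32)² + (0.0638·89.77)²) = √(32.105686 + 32.802263) = 8.0565 km
E15: √((0.0351·111.32)² + (0.0317·89.77)²) = √(15.267243 + 8.098060) = 4.8338 km
E1: √((-0.0254·111.32)² + (-0.0284·89.77)²) = √(7.994915 + 6.499787) = 3.8072 km
E12: √((-0.0117·111.32)² + (0.0281·89.77)²) = √(1.696360 + 6.363193) = 2.8389 km
E17: √((-0.0467·111.32)² + (0.0122·89.77)²) = √(27.025899 + 1.199450) = 5.3128 km
Minimum: E12 at 2.8389 km.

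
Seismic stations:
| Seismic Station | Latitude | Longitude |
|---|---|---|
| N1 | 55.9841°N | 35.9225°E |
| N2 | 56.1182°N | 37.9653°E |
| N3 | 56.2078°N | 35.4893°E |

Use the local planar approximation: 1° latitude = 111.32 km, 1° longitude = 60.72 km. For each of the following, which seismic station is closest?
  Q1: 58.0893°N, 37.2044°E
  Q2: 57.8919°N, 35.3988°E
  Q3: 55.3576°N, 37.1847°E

Q1→N2; Q2→N3; Q3→N2

Q1 at 58.0893°N, 37.2044°E:
  N1: 246.9391 km
  N2: 224.2342 km
  N3: 233.9103 km
  → nearest: N2 (224.2342 km)
Q2 at 57.8919°N, 35.3988°E:
  N1: 214.7437 km
  N2: 251.5378 km
  N3: 187.5545 km
  → nearest: N3 (187.5545 km)
Q3 at 55.3576°N, 37.1847°E:
  N1: 103.6231 km
  N2: 97.0339 km
  N3: 139.8397 km
  → nearest: N2 (97.0339 km)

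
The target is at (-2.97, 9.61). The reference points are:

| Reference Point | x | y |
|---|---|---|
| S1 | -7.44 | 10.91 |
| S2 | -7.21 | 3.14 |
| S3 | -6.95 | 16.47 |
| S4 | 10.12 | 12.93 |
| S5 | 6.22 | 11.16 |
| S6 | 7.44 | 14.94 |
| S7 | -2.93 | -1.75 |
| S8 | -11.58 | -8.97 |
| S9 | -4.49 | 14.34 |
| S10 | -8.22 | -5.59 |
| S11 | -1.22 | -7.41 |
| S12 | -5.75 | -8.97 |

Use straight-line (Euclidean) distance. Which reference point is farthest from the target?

S8

Distances from (-2.97, 9.61):
S1: √((-4.47)² + (1.30)²) = √(19.9809 + 1.6900) = 4.66
S2: √((-4.24)² + (-6.47)²) = √(17.9776 + 41.8609) = 7.74
S3: √((-3.98)² + (6.86)²) = √(15.8404 + 47.0596) = 7.93
S4: √((13.09)² + (3.32)²) = √(171.3481 + 11.0224) = 13.50
S5: √((9.19)² + (1.55)²) = √(84.4561 + 2.4025) = 9.32
S6: √((10.41)² + (5.33)²) = √(108.3681 + 28.4089) = 11.70
S7: √((0.04)² + (-11.36)²) = √(0.0016 + 129.0496) = 11.36
S8: √((-8.61)² + (-18.58)²) = √(74.1321 + 345.2164) = 20.48
S9: √((-1.52)² + (4.73)²) = √(2.3104 + 22.3729) = 4.97
S10: √((-5.25)² + (-15.20)²) = √(27.5625 + 231.0400) = 16.08
S11: √((1.75)² + (-17.02)²) = √(3.0625 + 289.6804) = 17.11
S12: √((-2.78)² + (-18.58)²) = √(7.7284 + 345.2164) = 18.79
Maximum: S8 at 20.48.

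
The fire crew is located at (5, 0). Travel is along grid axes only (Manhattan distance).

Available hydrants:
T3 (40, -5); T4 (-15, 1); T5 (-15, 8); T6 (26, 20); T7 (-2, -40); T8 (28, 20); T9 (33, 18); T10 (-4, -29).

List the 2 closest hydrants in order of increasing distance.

T4, T5

Distances from (5, 0):
T3: |35| + |-5| = 35 + 5 = 40
T4: |-20| + |1| = 20 + 1 = 21
T5: |-20| + |8| = 20 + 8 = 28
T6: |21| + |20| = 21 + 20 = 41
T7: |-7| + |-40| = 7 + 40 = 47
T8: |23| + |20| = 23 + 20 = 43
T9: |28| + |18| = 28 + 18 = 46
T10: |-9| + |-29| = 9 + 29 = 38
Sorted: T4 (21) < T5 (28) < T10 (38) < T3 (40) < …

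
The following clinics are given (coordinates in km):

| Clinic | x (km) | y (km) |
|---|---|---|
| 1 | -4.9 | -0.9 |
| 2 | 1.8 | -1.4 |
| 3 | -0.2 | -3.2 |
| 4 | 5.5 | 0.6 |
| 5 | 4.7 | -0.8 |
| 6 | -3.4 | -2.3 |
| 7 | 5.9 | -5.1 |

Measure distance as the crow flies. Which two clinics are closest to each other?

4 and 5

Pairwise distances:
1–2: √((6.7)² + (-0.5)²) = √(44.8900 + 0.2500) = 6.72 km
1–3: √((4.7)² + (-2.3)²) = √(22.0900 + 5.2900) = 5.23 km
1–4: √((10.4)² + (1.5)²) = √(108.1600 + 2.2500) = 10.51 km
1–5: √((9.6)² + (0.1)²) = √(92.1600 + 0.0100) = 9.60 km
1–6: √((1.5)² + (-1.4)²) = √(2.2500 + 1.9600) = 2.05 km
1–7: √((10.8)² + (-4.2)²) = √(116.6400 + 17.6400) = 11.59 km
2–3: √((-2.0)² + (-1.8)²) = √(4.0000 + 3.2400) = 2.69 km
2–4: √((3.7)² + (2.0)²) = √(13.6900 + 4.0000) = 4.21 km
2–5: √((2.9)² + (0.6)²) = √(8.4100 + 0.3600) = 2.96 km
2–6: √((-5.2)² + (-0.9)²) = √(27.0400 + 0.8100) = 5.28 km
2–7: √((4.1)² + (-3.7)²) = √(16.8100 + 13.6900) = 5.52 km
3–4: √((5.7)² + (3.8)²) = √(32.4900 + 14.4400) = 6.85 km
3–5: √((4.9)² + (2.4)²) = √(24.0100 + 5.7600) = 5.46 km
3–6: √((-3.2)² + (0.9)²) = √(10.2400 + 0.8100) = 3.32 km
3–7: √((6.1)² + (-1.9)²) = √(37.2100 + 3.6100) = 6.39 km
4–5: √((-0.8)² + (-1.4)²) = √(0.6400 + 1.9600) = 1.61 km
4–6: √((-8.9)² + (-2.9)²) = √(79.2100 + 8.4100) = 9.36 km
4–7: √((0.4)² + (-5.7)²) = √(0.1600 + 32.4900) = 5.71 km
5–6: √((-8.1)² + (-1.5)²) = √(65.6100 + 2.2500) = 8.24 km
5–7: √((1.2)² + (-4.3)²) = √(1.4400 + 18.4900) = 4.46 km
6–7: √((9.3)² + (-2.8)²) = √(86.4900 + 7.8400) = 9.71 km
Closest pair: 4–5 at 1.61 km.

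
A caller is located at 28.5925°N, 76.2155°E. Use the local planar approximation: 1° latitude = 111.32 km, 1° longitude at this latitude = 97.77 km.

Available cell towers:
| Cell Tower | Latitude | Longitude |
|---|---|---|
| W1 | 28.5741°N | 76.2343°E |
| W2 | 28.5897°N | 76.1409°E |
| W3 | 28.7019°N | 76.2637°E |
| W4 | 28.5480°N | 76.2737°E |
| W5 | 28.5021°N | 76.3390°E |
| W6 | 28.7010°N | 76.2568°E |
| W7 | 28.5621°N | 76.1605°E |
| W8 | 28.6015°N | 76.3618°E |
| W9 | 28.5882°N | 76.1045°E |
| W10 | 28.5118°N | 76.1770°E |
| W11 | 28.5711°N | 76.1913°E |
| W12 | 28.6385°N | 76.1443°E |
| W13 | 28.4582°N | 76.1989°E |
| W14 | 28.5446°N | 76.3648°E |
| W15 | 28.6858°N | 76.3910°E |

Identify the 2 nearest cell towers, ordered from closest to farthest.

W1, W11

Distances from 28.5925°N, 76.2155°E:
W1: 2.7521 km
W2: 7.3003 km
W3: 13.0584 km
W4: 7.5444 km
W5: 15.7183 km
W6: 12.7353 km
W7: 6.3536 km
W8: 14.3388 km
W9: 10.8630 km
W10: 9.7403 km
W11: 3.3576 km
W12: 8.6418 km
W13: 15.0381 km
W14: 15.5405 km
W15: 20.0572 km
Sorted: W1 (2.7521 km) < W11 (3.3576 km) < W7 (6.3536 km) < W2 (7.3003 km) < …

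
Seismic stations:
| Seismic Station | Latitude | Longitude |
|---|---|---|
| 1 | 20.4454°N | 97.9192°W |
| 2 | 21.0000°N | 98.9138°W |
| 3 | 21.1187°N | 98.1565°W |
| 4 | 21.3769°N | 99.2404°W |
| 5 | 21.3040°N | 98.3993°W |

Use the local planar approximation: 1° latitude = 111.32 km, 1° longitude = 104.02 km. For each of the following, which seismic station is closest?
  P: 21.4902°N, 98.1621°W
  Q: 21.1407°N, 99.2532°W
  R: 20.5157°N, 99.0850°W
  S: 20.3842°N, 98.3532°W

P→5; Q→4; R→2; S→1

P at 21.4902°N, 98.1621°W:
  1: √((-1.0448·111.32)² + (0.2429·104.02)²) = √(13527.349885 + 638.393900) = 119.0199 km
  2: √((-0.4902·111.32)² + (-0.7517·104.02)²) = √(2977.782746 + 6113.962904) = 95.3506 km
  3: √((-0.3715·111.32)² + (0.0056·104.02)²) = √(1710.267455 + 0.339320) = 41.3595 km
  4: √((-0.1133·111.32)² + (-1.0783·104.02)²) = √(159.076569 + 12580.934732) = 112.8717 km
  5: √((-0.1862·111.32)² + (-0.2372·104.02)²) = √(429.641030 + 608.783774) = 32.2246 km
  → nearest: 5 (32.2246 km)
Q at 21.1407°N, 99.2532°W:
  1: √((-0.6953·111.32)² + (1.3340·104.02)²) = √(5990.883221 + 19255.081361) = 158.8898 km
  2: √((-0.1407·111.32)² + (0.3394·104.02)²) = √(245.320923 + 1246.399812) = 38.6228 km
  3: √((-0.0220·111.32)² + (1.0967·104.02)²) = √(5.997797 + 13013.957551) = 114.1050 km
  4: √((0.2362·111.32)² + (0.0128·104.02)²) = √(691.363077 + 1.772775) = 26.3275 km
  5: √((0.1633·111.32)² + (0.8539·104.02)²) = √(330.459898 + 7889.468127) = 90.6638 km
  → nearest: 4 (26.3275 km)
R at 20.5157°N, 99.0850°W:
  1: √((-0.0703·111.32)² + (1.1658·104.02)²) = √(61.243083 + 14705.567903) = 121.5188 km
  2: √((0.4843·111.32)² + (0.1712·104.02)²) = √(2906.533504 + 317.132842) = 56.7773 km
  3: √((0.6030·111.32)² + (0.9285·104.02)²) = √(4505.894506 + 9328.192828) = 117.6184 km
  4: √((0.8612·111.32)² + (-0.1554·104.02)²) = √(9190.823746 + 261.297785) = 97.2220 km
  5: √((0.7883·111.32)² + (0.6857·104.02)²) = √(7700.686591 + 5087.471599) = 113.0847 km
  → nearest: 2 (56.7773 km)
S at 20.3842°N, 98.3532°W:
  1: √((0.0612·111.32)² + (0.4340·104.02)²) = √(46.414026 + 2038.042132) = 45.6558 km
  2: √((0.6158·111.32)² + (-0.5606·104.02)²) = √(4699.219858 + 3400.477344) = 89.9983 km
  3: √((0.7345·111.32)² + (0.1967·104.02)²) = √(6685.440001 + 418.641636) = 84.2857 km
  4: √((0.9927·111.32)² + (-0.8872·104.02)²) = √(12211.877498 + 8516.806203) = 143.9746 km
  5: √((0.9198·111.32)² + (-0.0461·104.02)²) = √(10484.149515 + 22.995113) = 102.5044 km
  → nearest: 1 (45.6558 km)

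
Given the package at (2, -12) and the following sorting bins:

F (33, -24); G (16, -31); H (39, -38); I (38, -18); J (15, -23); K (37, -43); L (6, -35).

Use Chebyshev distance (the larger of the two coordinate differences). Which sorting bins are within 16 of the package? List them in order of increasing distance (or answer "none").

Distances from (2, -12):
F: 31
G: 19
H: 37
I: 36
J: 13
K: 35
L: 23
Threshold 16: J (13) is within range.

J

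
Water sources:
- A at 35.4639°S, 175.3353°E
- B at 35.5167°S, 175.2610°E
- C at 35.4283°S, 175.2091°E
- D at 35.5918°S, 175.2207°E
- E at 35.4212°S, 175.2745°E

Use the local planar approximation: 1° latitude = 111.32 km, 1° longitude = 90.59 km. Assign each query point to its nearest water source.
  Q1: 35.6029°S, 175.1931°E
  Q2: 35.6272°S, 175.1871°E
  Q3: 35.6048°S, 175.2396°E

Q1→D; Q2→D; Q3→D

Q1 at 35.6029°S, 175.1931°E:
  A: 20.1338 km
  B: 11.3980 km
  C: 19.4904 km
  D: 2.7890 km
  E: 21.5291 km
  → nearest: D (2.7890 km)
Q2 at 35.6272°S, 175.1871°E:
  A: 22.5987 km
  B: 14.0046 km
  C: 22.2311 km
  D: 4.9794 km
  E: 24.2603 km
  → nearest: D (4.9794 km)
Q3 at 35.6048°S, 175.2396°E:
  A: 17.9215 km
  B: 9.9971 km
  C: 19.8413 km
  D: 2.2418 km
  E: 20.6814 km
  → nearest: D (2.2418 km)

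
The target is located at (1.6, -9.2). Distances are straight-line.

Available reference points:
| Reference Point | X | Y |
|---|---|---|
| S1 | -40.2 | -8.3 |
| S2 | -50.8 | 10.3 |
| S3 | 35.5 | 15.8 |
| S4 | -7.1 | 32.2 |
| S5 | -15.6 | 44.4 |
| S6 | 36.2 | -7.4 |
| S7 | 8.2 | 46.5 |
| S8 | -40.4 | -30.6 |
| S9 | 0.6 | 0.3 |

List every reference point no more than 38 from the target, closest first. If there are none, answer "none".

S9, S6

Distances from (1.6, -9.2):
S1: √((-41.8)² + (0.9)²) = √(1747.240 + 0.810) = 41.8
S2: √((-52.4)² + (19.5)²) = √(2745.760 + 380.250) = 55.9
S3: √((33.9)² + (25.0)²) = √(1149.210 + 625.000) = 42.1
S4: √((-8.7)² + (41.4)²) = √(75.690 + 1713.960) = 42.3
S5: √((-17.2)² + (53.6)²) = √(295.840 + 2872.960) = 56.3
S6: √((34.6)² + (1.8)²) = √(1197.160 + 3.240) = 34.6
S7: √((6.6)² + (55.7)²) = √(43.560 + 3102.490) = 56.1
S8: √((-42.0)² + (-21.4)²) = √(1764.000 + 457.960) = 47.1
S9: √((-1.0)² + (9.5)²) = √(1.000 + 90.250) = 9.6
Threshold 38: S9 (9.6), S6 (34.6) are within range.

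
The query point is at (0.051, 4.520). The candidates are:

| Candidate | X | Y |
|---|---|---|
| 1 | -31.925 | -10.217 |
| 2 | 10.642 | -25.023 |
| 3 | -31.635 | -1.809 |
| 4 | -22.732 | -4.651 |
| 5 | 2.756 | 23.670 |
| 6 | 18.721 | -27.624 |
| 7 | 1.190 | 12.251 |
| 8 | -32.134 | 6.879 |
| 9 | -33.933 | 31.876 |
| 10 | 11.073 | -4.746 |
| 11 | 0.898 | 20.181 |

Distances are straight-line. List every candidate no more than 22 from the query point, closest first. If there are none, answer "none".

7, 10, 11, 5

Distances from (0.051, 4.520):
1: 35.209
2: 31.384
3: 32.312
4: 24.560
5: 19.340
6: 37.173
7: 7.814
8: 32.271
9: 43.626
10: 14.399
11: 15.684
Threshold 22: 7 (7.814), 10 (14.399), 11 (15.684), 5 (19.340) are within range.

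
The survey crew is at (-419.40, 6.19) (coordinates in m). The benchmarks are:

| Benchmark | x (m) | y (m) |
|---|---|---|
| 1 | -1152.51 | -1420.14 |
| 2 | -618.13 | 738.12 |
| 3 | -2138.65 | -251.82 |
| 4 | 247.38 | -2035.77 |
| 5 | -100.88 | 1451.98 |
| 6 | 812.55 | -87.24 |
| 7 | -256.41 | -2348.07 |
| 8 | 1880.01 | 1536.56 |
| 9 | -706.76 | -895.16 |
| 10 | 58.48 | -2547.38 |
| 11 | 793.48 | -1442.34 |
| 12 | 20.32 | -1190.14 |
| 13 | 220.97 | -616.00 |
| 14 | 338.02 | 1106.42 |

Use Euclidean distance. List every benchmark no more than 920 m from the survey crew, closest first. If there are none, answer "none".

Distances from (-419.40, 6.19):
1: √((-733.11)² + (-1426.33)²) = √(537450.2721 + 2034417.2689) = 1603.70 m
2: √((-198.73)² + (731.93)²) = √(39493.6129 + 535721.5249) = 758.43 m
3: √((-1719.25)² + (-258.01)²) = √(2955820.5625 + 66569.1601) = 1738.50 m
4: √((666.78)² + (-2041.96)²) = √(444595.5684 + 4169600.6416) = 2148.07 m
5: √((318.52)² + (1445.79)²) = √(101454.9904 + 2090308.7241) = 1480.46 m
6: √((1231.95)² + (-93.43)²) = √(1517700.8025 + 8729.1649) = 1235.49 m
7: √((162.99)² + (-2354.26)²) = √(26565.7401 + 5542540.1476) = 2359.90 m
8: √((2299.41)² + (1530.37)²) = √(5287286.3481 + 2342032.3369) = 2762.12 m
9: √((-287.36)² + (-901.35)²) = √(82575.7696 + 812431.8225) = 946.05 m
10: √((477.88)² + (-2553.57)²) = √(228369.2944 + 6520719.7449) = 2597.90 m
11: √((1212.88)² + (-1448.53)²) = √(1471077.8944 + 2098239.1609) = 1889.26 m
12: √((439.72)² + (-1196.33)²) = √(193353.6784 + 1431205.4689) = 1274.58 m
13: √((640.37)² + (-622.19)²) = √(410073.7369 + 387120.3961) = 892.86 m
14: √((757.42)² + (1100.23)²) = √(573685.0564 + 1210506.0529) = 1335.74 m
Threshold 920 m: 2 (758.43 m), 13 (892.86 m) are within range.

2, 13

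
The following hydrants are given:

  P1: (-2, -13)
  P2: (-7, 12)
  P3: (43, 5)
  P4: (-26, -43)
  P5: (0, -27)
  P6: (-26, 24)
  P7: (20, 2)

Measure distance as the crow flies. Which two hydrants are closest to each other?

P1 and P5

Pairwise distances:
P1–P2: 25.5
P1–P3: 48.5
P1–P4: 38.4
P1–P5: 14.1
P1–P6: 44.1
P1–P7: 26.6
P2–P3: 50.5
P2–P4: 58.2
P2–P5: 39.6
P2–P6: 22.5
P2–P7: 28.8
P3–P4: 84.1
P3–P5: 53.6
P3–P6: 71.6
P3–P7: 23.2
P4–P5: 30.5
P4–P6: 67.0
P4–P7: 64.4
P5–P6: 57.2
P5–P7: 35.2
P6–P7: 51.0
Closest pair: P1–P5 at 14.1.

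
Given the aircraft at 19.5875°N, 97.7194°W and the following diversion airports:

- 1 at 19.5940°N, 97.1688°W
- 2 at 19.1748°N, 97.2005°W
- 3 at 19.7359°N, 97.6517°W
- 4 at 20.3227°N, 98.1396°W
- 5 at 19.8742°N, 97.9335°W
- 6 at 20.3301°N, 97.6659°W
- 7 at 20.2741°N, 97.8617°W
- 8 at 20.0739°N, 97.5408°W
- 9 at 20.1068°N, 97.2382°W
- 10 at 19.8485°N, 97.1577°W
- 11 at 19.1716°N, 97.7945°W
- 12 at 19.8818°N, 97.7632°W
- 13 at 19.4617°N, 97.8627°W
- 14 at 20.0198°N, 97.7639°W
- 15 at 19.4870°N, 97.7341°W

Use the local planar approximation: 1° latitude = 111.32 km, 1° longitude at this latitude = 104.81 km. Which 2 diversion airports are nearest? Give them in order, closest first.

Distances from 19.5875°N, 97.7194°W:
1: √((0.0065·111.32)² + (0.5506·104.81)²) = √(0.523568 + 3330.257815) = 57.7129 km
2: √((-0.4127·111.32)² + (0.5189·104.81)²) = √(2110.645679 + 2957.827098) = 71.1932 km
3: √((0.1484·111.32)² + (0.0677·104.81)²) = √(272.906700 + 50.348064) = 17.9793 km
4: √((0.7352·111.32)² + (-0.4202·104.81)²) = √(6698.188914 + 1939.623950) = 92.9398 km
5: √((0.2867·111.32)² + (-0.2141·104.81)²) = √(1018.595566 + 503.545567) = 39.0146 km
6: √((0.7426·111.32)² + (0.0535·104.81)²) = √(6833.705913 + 31.442206) = 82.8562 km
7: √((0.6866·111.32)² + (-0.1423·104.81)²) = √(5841.898318 + 222.441207) = 77.8739 km
8: √((0.4864·111.32)² + (0.1786·104.81)²) = √(2931.794514 + 350.403432) = 57.2905 km
9: √((0.5193·111.32)² + (0.4812·104.81)²) = √(3341.819897 + 2543.646053) = 76.7168 km
10: √((0.2610·111.32)² + (0.5617·104.81)²) = √(844.165132 + 3465.886127) = 65.6510 km
11: √((-0.4159·111.32)² + (-0.0751·104.81)²) = √(2143.503693 + 61.956277) = 46.9623 km
12: √((0.2943·111.32)² + (-0.0438·104.81)²) = √(1073.314310 + 21.074324) = 33.0815 km
13: √((-0.1258·111.32)² + (-0.1433·104.81)²) = √(196.113584 + 225.578561) = 20.5351 km
14: √((0.4323·111.32)² + (-0.0445·104.81)²) = √(2315.884342 + 21.753316) = 48.3491 km
15: √((-0.1005·111.32)² + (-0.0147·104.81)²) = √(125.163736 + 2.373778) = 11.2933 km
Sorted: 15 (11.2933 km) < 3 (17.9793 km) < 13 (20.5351 km) < 12 (33.0815 km) < …

15, 3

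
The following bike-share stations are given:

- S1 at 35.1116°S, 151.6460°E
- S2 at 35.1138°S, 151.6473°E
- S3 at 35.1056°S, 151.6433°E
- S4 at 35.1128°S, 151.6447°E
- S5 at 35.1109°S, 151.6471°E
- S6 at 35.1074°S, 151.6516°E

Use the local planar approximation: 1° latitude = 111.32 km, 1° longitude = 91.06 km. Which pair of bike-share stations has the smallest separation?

S1 and S5

Pairwise distances:
S1–S2: 0.2720 km
S1–S3: 0.7117 km
S1–S4: 0.1785 km
S1–S5: 0.1269 km
S1–S6: 0.6918 km
S2–S3: 0.9828 km
S2–S4: 0.2616 km
S2–S5: 0.3233 km
S2–S6: 0.8130 km
S3–S4: 0.8116 km
S3–S5: 0.6840 km
S3–S6: 0.7819 km
S4–S5: 0.3041 km
S4–S6: 0.8696 km
S5–S6: 0.5654 km
Closest pair: S1–S5 at 0.1269 km.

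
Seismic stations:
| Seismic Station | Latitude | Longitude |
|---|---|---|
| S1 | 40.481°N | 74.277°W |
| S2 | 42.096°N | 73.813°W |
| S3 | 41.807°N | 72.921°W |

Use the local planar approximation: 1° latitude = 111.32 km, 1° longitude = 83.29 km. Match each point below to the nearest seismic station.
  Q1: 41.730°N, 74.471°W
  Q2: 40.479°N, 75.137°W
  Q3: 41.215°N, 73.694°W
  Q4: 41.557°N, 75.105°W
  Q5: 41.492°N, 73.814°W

Q1 at 41.730°N, 74.471°W:
  S1: 139.974 km
  S2: 68.290 km
  S3: 129.384 km
  → nearest: S2 (68.290 km)
Q2 at 40.479°N, 75.137°W:
  S1: 71.630 km
  S2: 211.098 km
  S3: 236.476 km
  → nearest: S1 (71.630 km)
Q3 at 41.215°N, 73.694°W:
  S1: 95.049 km
  S2: 98.572 km
  S3: 92.131 km
  → nearest: S3 (92.131 km)
Q4 at 41.557°N, 75.105°W:
  S1: 138.215 km
  S2: 123.208 km
  S3: 184.022 km
  → nearest: S2 (123.208 km)
Q5 at 41.492°N, 73.814°W:
  S1: 118.968 km
  S2: 67.237 km
  S3: 82.230 km
  → nearest: S2 (67.237 km)

Q1→S2; Q2→S1; Q3→S3; Q4→S2; Q5→S2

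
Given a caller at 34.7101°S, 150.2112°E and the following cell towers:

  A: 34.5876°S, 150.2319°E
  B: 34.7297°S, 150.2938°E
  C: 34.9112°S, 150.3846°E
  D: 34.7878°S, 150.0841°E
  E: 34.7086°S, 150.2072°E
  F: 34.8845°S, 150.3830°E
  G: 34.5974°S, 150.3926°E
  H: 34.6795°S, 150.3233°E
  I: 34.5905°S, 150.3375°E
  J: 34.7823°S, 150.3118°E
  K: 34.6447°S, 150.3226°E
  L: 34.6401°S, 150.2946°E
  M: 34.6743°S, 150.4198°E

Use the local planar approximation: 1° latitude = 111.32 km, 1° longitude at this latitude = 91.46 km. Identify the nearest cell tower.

Distances from 34.7101°S, 150.2112°E:
A: 13.7675 km
B: 7.8634 km
C: 27.4348 km
D: 14.4895 km
E: 0.4021 km
F: 24.9761 km
G: 20.8003 km
H: 10.8037 km
I: 17.6265 km
J: 12.2170 km
K: 12.5224 km
L: 10.9043 km
M: 19.4903 km
Minimum: E at 0.4021 km.

E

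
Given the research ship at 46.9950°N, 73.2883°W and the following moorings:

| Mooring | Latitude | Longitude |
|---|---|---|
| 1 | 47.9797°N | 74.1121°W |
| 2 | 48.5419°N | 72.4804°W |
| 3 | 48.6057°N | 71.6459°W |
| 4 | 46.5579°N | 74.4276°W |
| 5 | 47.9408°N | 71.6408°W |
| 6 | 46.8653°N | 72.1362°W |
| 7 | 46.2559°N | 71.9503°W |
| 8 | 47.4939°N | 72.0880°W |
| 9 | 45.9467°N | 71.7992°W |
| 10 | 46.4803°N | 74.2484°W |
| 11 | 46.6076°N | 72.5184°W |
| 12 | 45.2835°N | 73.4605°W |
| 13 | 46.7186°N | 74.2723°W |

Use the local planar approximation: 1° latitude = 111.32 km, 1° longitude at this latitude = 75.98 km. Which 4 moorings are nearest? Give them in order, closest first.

11, 13, 6, 10

Distances from 46.9950°N, 73.2883°W:
1: √((0.9847·111.32)² + (-0.8238·75.98)²) = √(12015.843719 + 3917.799024) = 126.2285 km
2: √((1.5469·111.32)² + (0.8079·75.98)²) = √(29653.152716 + 3768.025166) = 182.8146 km
3: √((1.6107·111.32)² + (1.6424·75.98)²) = √(32149.610276 + 15572.432288) = 218.4538 km
4: √((-0.4371·111.32)² + (-1.1393·75.98)²) = √(2367.598239 + 7493.328520) = 99.3022 km
5: √((0.9458·111.32)² + (1.6475·75.98)²) = √(11085.237817 + 15669.293847) = 163.5681 km
6: √((-0.1297·111.32)² + (1.1521·75.98)²) = √(208.461735 + 7662.648986) = 88.7193 km
7: √((-0.7391·111.32)² + (1.3380·75.98)²) = √(6769.440882 + 10335.007718) = 130.7840 km
8: √((0.4989·111.32)² + (1.2003·75.98)²) = √(3084.419238 + 8317.220027) = 106.7785 km
9: √((-1.0483·111.32)² + (1.4891·75.98)²) = √(13618.132861 + 12801.070980) = 162.5399 km
10: √((-0.5147·111.32)² + (-0.9601·75.98)²) = √(3282.877911 + 5321.468771) = 92.7596 km
11: √((-0.3874·111.32)² + (0.7699·75.98)²) = √(1859.797365 + 3421.899243) = 72.6753 km
12: √((-1.7115·111.32)² + (-0.1722·75.98)²) = √(36299.463165 + 171.184671) = 190.9729 km
13: √((-0.2764·111.32)² + (-0.9840·75.98)²) = √(946.722007 + 5589.703545) = 80.8482 km
Sorted: 11 (72.6753 km) < 13 (80.8482 km) < 6 (88.7193 km) < 10 (92.7596 km) < 4 (99.3022 km) < 8 (106.7785 km) < …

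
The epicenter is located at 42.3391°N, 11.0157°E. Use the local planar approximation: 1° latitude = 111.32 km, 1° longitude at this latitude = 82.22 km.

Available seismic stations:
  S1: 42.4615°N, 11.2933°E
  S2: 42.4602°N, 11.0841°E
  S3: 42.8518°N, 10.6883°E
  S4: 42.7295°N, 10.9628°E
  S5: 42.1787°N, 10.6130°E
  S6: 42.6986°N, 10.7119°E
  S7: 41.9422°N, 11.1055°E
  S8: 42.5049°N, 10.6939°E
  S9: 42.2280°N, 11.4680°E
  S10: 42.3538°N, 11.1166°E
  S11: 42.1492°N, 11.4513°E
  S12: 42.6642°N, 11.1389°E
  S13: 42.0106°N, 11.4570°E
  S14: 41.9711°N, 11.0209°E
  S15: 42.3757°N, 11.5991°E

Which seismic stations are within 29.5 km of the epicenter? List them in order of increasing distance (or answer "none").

S10, S2, S1

Distances from 42.3391°N, 11.0157°E:
S1: 26.5820 km
S2: 14.6069 km
S3: 63.1034 km
S4: 43.6764 km
S5: 37.6178 km
S6: 47.1751 km
S7: 44.7956 km
S8: 32.2599 km
S9: 39.1907 km
S10: 8.4559 km
S11: 41.5885 km
S12: 37.5810 km
S13: 51.5148 km
S14: 40.9680 km
S15: 48.1399 km
Threshold 29.5 km: S10 (8.4559 km), S2 (14.6069 km), S1 (26.5820 km) are within range.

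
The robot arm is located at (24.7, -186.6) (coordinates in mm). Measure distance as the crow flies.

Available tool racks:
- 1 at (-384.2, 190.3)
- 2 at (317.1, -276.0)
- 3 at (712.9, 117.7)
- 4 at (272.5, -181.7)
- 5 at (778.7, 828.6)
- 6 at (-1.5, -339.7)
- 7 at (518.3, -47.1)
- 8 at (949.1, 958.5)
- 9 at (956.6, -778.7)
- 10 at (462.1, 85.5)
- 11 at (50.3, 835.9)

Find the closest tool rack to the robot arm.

Distances from (24.7, -186.6):
1: √((-408.9)² + (376.9)²) = √(167199.210 + 142053.610) = 556.1 mm
2: √((292.4)² + (-89.4)²) = √(85497.760 + 7992.360) = 305.8 mm
3: √((688.2)² + (304.3)²) = √(473619.240 + 92598.490) = 752.5 mm
4: √((247.8)² + (4.9)²) = √(61404.840 + 24.010) = 247.8 mm
5: √((754.0)² + (1015.2)²) = √(568516.000 + 1030631.040) = 1264.6 mm
6: √((-26.2)² + (-153.1)²) = √(686.440 + 23439.610) = 155.3 mm
7: √((493.6)² + (139.5)²) = √(243640.960 + 19460.250) = 512.9 mm
8: √((924.4)² + (1145.1)²) = √(854515.360 + 1311254.010) = 1471.7 mm
9: √((931.9)² + (-592.1)²) = √(868437.610 + 350582.410) = 1104.1 mm
10: √((437.4)² + (272.1)²) = √(191318.760 + 74038.410) = 515.1 mm
11: √((25.6)² + (1022.5)²) = √(655.360 + 1045506.250) = 1022.8 mm
Minimum: 6 at 155.3 mm.

6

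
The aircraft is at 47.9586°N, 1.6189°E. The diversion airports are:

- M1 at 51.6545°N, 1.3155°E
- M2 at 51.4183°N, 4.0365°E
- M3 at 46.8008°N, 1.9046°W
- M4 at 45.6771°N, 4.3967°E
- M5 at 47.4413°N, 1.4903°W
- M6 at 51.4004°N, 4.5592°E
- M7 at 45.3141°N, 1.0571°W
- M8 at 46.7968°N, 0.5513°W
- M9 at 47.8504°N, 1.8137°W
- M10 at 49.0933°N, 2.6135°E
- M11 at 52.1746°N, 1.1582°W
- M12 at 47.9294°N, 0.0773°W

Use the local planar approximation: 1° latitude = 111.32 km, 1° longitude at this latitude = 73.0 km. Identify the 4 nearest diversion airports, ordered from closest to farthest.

Distances from 47.9586°N, 1.6189°E:
M1: √((3.6959·111.32)² + (-0.3034·73.0)²) = √(169272.660167 + 490.542763) = 412.0233 km
M2: √((3.4597·111.32)² + (2.4176·73.0)²) = √(148328.046984 + 31146.884631) = 423.6448 km
M3: √((-1.1578·111.32)² + (-3.5235·73.0)²) = √(16611.677297 + 66159.813440) = 287.7003 km
M4: √((-2.2815·111.32)² + (2.7778·73.0)²) = √(64504.103188 + 41119.485064) = 324.9978 km
M5: √((-0.5173·111.32)² + (-3.1092·73.0)²) = √(3316.128508 + 51516.107207) = 234.1628 km
M6: √((3.4418·111.32)² + (2.9403·73.0)²) = √(146797.160747 + 46071.145236) = 439.1677 km
M7: √((-2.6445·111.32)² + (-2.6760·73.0)²) = √(86662.963915 + 38160.841104) = 353.3041 km
M8: √((-1.1618·111.32)² + (-2.1702·73.0)²) = √(16726.656551 + 25098.353885) = 204.5116 km
M9: √((-0.1082·111.32)² + (-3.4326·73.0)²) = √(145.077785 + 62790.236168) = 250.8691 km
M10: √((1.1347·111.32)² + (0.9946·73.0)²) = √(15955.429710 + 5271.602194) = 145.6950 km
M11: √((4.2160·111.32)² + (-2.7771·73.0)²) = √(220266.068263 + 41098.763621) = 511.2385 km
M12: √((-0.0292·111.32)² + (-1.6962·73.0)²) = √(10.566036 + 15332.036271) = 123.8653 km
Sorted: M12 (123.8653 km) < M10 (145.6950 km) < M8 (204.5116 km) < M5 (234.1628 km) < M9 (250.8691 km) < M3 (287.7003 km) < …

M12, M10, M8, M5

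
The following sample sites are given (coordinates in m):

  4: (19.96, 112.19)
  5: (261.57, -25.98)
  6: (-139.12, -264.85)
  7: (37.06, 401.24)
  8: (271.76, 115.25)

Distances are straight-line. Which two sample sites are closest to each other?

5 and 8

Pairwise distances:
4–5: 278.33 m
4–6: 409.23 m
4–7: 289.56 m
4–8: 251.82 m
5–6: 466.49 m
5–7: 482.62 m
5–8: 141.60 m
6–7: 689.00 m
6–8: 559.73 m
7–8: 369.97 m
Closest pair: 5–8 at 141.60 m.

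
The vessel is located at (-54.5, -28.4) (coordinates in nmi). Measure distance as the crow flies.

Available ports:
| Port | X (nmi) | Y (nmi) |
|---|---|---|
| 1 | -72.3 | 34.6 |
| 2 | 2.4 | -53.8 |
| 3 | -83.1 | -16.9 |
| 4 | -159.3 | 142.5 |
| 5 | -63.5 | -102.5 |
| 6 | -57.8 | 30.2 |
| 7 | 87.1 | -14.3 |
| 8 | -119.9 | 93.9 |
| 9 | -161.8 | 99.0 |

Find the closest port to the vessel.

Distances from (-54.5, -28.4):
1: √((-17.8)² + (63.0)²) = √(316.840 + 3969.000) = 65.5 nmi
2: √((56.9)² + (-25.4)²) = √(3237.610 + 645.160) = 62.3 nmi
3: √((-28.6)² + (11.5)²) = √(817.960 + 132.250) = 30.8 nmi
4: √((-104.8)² + (170.9)²) = √(10983.040 + 29206.810) = 200.5 nmi
5: √((-9.0)² + (-74.1)²) = √(81.000 + 5490.810) = 74.6 nmi
6: √((-3.3)² + (58.6)²) = √(10.890 + 3433.960) = 58.7 nmi
7: √((141.6)² + (14.1)²) = √(20050.560 + 198.810) = 142.3 nmi
8: √((-65.4)² + (122.3)²) = √(4277.160 + 14957.290) = 138.7 nmi
9: √((-107.3)² + (127.4)²) = √(11513.290 + 16230.760) = 166.6 nmi
Minimum: 3 at 30.8 nmi.

3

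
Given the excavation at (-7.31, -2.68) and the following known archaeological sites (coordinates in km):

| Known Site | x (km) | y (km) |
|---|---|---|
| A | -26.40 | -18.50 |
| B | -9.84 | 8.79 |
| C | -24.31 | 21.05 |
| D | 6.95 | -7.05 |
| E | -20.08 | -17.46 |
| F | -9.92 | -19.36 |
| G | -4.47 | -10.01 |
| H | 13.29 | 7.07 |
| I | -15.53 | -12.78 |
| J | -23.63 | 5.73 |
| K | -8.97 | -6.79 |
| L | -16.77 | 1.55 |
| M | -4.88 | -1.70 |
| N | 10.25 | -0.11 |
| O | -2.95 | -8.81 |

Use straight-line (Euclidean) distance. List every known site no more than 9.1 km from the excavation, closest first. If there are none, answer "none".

M, K, O, G

Distances from (-7.31, -2.68):
A: √((-19.09)² + (-15.82)²) = √(364.4281 + 250.2724) = 24.79 km
B: √((-2.53)² + (11.47)²) = √(6.4009 + 131.5609) = 11.75 km
C: √((-17.00)² + (23.73)²) = √(289.0000 + 563.1129) = 29.19 km
D: √((14.26)² + (-4.37)²) = √(203.3476 + 19.0969) = 14.91 km
E: √((-12.77)² + (-14.78)²) = √(163.0729 + 218.4484) = 19.53 km
F: √((-2.61)² + (-16.68)²) = √(6.8121 + 278.2224) = 16.88 km
G: √((2.84)² + (-7.33)²) = √(8.0656 + 53.7289) = 7.86 km
H: √((20.60)² + (9.75)²) = √(424.3600 + 95.0625) = 22.79 km
I: √((-8.22)² + (-10.10)²) = √(67.5684 + 102.0100) = 13.02 km
J: √((-16.32)² + (8.41)²) = √(266.3424 + 70.7281) = 18.36 km
K: √((-1.66)² + (-4.11)²) = √(2.7556 + 16.8921) = 4.43 km
L: √((-9.46)² + (4.23)²) = √(89.4916 + 17.8929) = 10.36 km
M: √((2.43)² + (0.98)²) = √(5.9049 + 0.9604) = 2.62 km
N: √((17.56)² + (2.57)²) = √(308.3536 + 6.6049) = 17.75 km
O: √((4.36)² + (-6.13)²) = √(19.0096 + 37.5769) = 7.52 km
Threshold 9.1 km: M (2.62 km), K (4.43 km), O (7.52 km), G (7.86 km) are within range.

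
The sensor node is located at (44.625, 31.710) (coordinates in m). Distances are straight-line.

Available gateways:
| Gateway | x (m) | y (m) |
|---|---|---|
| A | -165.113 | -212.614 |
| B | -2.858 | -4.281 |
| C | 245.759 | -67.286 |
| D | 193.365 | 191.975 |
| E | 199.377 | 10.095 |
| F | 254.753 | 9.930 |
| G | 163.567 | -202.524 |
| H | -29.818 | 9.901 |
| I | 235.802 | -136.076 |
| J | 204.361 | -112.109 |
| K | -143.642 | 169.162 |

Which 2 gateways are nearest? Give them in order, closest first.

B, H

Distances from (44.625, 31.710):
A: 322.000 m
B: 59.582 m
C: 224.176 m
D: 218.651 m
E: 156.254 m
F: 211.254 m
G: 262.703 m
H: 77.572 m
I: 254.363 m
J: 214.941 m
K: 233.104 m
Sorted: B (59.582 m) < H (77.572 m) < E (156.254 m) < F (211.254 m) < …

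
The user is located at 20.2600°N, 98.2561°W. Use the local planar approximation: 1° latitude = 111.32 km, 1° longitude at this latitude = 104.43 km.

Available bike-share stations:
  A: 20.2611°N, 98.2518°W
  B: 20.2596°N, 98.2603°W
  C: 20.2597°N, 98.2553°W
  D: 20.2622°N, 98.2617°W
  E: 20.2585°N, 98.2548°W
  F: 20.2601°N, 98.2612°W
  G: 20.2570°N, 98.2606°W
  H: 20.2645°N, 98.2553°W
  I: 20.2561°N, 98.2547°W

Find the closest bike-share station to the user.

C

Distances from 20.2600°N, 98.2561°W:
A: 0.4654 km
B: 0.4409 km
C: 0.0900 km
D: 0.6340 km
E: 0.2152 km
F: 0.5327 km
G: 0.5765 km
H: 0.5079 km
I: 0.4581 km
Minimum: C at 0.0900 km.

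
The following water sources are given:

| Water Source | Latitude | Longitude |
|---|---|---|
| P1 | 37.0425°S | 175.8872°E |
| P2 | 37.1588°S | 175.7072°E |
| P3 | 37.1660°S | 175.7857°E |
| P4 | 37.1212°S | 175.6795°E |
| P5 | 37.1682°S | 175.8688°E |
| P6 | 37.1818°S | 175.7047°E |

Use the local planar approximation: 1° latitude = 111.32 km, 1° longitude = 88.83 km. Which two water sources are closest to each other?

P2 and P6

Pairwise distances:
P2–P6: 2.5700 km
P2–P4: 4.8553 km
P2–P3: 7.0191 km
P4–P6: 7.1077 km
P3–P5: 7.3858 km
P3–P6: 7.4071 km
P3–P4: 10.6709 km
P1–P5: 14.0881 km
P2–P5: 14.3930 km
P5–P6: 14.6554 km
P1–P3: 16.4408 km
P4–P5: 17.6107 km
P1–P4: 20.4244 km
P1–P2: 20.5736 km
P1–P6: 22.4338 km
Closest pair: P2–P6 at 2.5700 km.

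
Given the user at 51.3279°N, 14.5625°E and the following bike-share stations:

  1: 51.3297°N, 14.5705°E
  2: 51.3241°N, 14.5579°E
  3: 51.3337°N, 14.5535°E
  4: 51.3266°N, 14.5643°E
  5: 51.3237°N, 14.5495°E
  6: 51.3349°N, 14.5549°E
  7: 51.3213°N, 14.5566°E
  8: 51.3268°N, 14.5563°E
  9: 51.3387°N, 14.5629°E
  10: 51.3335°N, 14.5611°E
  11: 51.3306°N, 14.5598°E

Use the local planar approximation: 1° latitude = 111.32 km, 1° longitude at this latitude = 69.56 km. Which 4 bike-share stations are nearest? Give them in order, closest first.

Distances from 51.3279°N, 14.5625°E:
1: 0.5915 km
2: 0.5304 km
3: 0.8993 km
4: 0.1914 km
5: 1.0180 km
6: 0.9416 km
7: 0.8416 km
8: 0.4483 km
9: 1.2026 km
10: 0.6310 km
11: 0.3544 km
Sorted: 4 (0.1914 km) < 11 (0.3544 km) < 8 (0.4483 km) < 2 (0.5304 km) < 1 (0.5915 km) < 10 (0.6310 km) < …

4, 11, 8, 2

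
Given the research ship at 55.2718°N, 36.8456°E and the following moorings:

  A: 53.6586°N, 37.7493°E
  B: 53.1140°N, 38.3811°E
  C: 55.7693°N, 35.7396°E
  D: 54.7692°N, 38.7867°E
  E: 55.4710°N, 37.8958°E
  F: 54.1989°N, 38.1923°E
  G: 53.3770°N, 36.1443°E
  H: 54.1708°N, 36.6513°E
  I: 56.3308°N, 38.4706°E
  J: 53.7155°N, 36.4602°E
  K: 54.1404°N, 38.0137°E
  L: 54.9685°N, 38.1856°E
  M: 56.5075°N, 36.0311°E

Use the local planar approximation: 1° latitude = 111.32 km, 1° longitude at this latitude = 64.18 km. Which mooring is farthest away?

Distances from 55.2718°N, 36.8456°E:
A: 188.7152 km
B: 259.6360 km
C: 90.0318 km
D: 136.5667 km
E: 70.9559 km
F: 147.4284 km
G: 215.6779 km
H: 123.1961 km
I: 157.3991 km
J: 175.0041 km
K: 146.5710 km
L: 92.3914 km
M: 147.1559 km
Maximum: B at 259.6360 km.

B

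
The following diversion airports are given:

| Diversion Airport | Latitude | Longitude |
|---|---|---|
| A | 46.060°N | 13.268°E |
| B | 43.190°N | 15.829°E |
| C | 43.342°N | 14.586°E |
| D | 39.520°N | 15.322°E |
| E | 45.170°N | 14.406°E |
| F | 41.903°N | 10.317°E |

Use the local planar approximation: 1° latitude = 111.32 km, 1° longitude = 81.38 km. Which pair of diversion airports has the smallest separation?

B and C

Pairwise distances:
A–B: 381.457 km
A–C: 321.017 km
A–D: 746.975 km
A–E: 135.619 km
A–F: 521.361 km
B–C: 102.561 km
B–D: 410.623 km
B–E: 248.983 km
B–F: 470.891 km
C–D: 429.660 km
C–E: 204.020 km
C–F: 382.564 km
D–E: 633.360 km
D–F: 486.076 km
E–F: 492.946 km
Closest pair: B–C at 102.561 km.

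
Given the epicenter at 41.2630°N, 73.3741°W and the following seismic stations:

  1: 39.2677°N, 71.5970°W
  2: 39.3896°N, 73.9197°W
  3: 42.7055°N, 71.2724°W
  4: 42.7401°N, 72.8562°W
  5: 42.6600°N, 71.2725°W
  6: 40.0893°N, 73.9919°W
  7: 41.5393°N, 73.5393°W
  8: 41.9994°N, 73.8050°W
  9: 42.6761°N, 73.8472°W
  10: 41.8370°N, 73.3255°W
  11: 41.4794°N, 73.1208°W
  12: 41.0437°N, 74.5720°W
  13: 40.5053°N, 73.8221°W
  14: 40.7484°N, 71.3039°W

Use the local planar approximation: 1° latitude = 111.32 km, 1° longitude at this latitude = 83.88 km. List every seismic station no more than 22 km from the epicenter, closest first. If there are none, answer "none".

Distances from 41.2630°N, 73.3741°W:
1: 267.4990 km
2: 213.5093 km
3: 238.4618 km
4: 170.0725 km
5: 235.0745 km
6: 140.5578 km
7: 33.7350 km
8: 89.5905 km
9: 162.2346 km
10: 64.0276 km
11: 32.1207 km
12: 103.4029 km
13: 92.3394 km
14: 182.8534 km
Threshold 22 km: none within range.

none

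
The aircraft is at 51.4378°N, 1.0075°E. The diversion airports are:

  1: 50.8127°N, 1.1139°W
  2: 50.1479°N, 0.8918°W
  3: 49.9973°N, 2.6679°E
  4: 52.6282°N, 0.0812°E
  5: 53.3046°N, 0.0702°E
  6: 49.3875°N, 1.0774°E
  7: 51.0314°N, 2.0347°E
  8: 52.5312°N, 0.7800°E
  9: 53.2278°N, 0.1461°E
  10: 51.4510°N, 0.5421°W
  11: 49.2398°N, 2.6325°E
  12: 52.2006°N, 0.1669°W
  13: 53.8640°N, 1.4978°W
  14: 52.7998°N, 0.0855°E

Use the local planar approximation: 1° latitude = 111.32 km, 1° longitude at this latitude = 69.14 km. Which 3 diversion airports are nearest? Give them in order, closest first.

7, 10, 12

Distances from 51.4378°N, 1.0075°E:
1: √((-0.6251·111.32)² + (-2.1214·69.14)²) = √(4842.229767 + 21513.143764) = 162.3434 km
2: √((-1.2899·111.32)² + (-1.8993·69.14)²) = √(20618.567119 + 17244.312595) = 194.5839 km
3: √((-1.4405·111.32)² + (1.6604·69.14)²) = √(25714.194264 + 13179.052858) = 197.2137 km
4: √((1.1904·111.32)² + (-0.9263·69.14)²) = √(17560.312155 + 4101.682866) = 147.1801 km
5: √((1.8668·111.32)² + (-0.9373·69.14)²) = √(43185.900494 + 4199.677915) = 217.6823 km
6: √((-2.0503·111.32)² + (0.0699·69.14)²) = √(52093.221886 + 23.356787) = 228.2906 km
7: √((-0.4064·111.32)² + (1.0272·69.14)²) = √(2046.698135 + 5043.926761) = 84.2058 km
8: √((1.0934·111.32)² + (-0.2275·69.14)²) = √(14815.098198 + 247.412451) = 122.7294 km
9: √((1.7900·111.32)² + (-0.8614·69.14)²) = √(39705.663464 + 3547.059595) = 207.9729 km
10: √((0.0132·111.32)² + (-1.5496·69.14)²) = √(2.159207 + 11478.839033) = 107.1494 km
11: √((-2.1980·111.32)² + (1.6250·69.14)²) = √(59868.967931 + 12623.084256) = 269.2435 km
12: √((0.7628·111.32)² + (-1.1744·69.14)²) = √(7210.539563 + 6593.117802) = 117.4890 km
13: √((2.4262·111.32)² + (-2.5053·69.14)²) = √(72945.682514 + 30003.935779) = 320.8576 km
14: √((1.3620·111.32)² + (-0.9220·69.14)²) = √(22987.969406 + 4063.690209) = 164.4739 km
Sorted: 7 (84.2058 km) < 10 (107.1494 km) < 12 (117.4890 km) < 8 (122.7294 km) < 4 (147.1801 km) < …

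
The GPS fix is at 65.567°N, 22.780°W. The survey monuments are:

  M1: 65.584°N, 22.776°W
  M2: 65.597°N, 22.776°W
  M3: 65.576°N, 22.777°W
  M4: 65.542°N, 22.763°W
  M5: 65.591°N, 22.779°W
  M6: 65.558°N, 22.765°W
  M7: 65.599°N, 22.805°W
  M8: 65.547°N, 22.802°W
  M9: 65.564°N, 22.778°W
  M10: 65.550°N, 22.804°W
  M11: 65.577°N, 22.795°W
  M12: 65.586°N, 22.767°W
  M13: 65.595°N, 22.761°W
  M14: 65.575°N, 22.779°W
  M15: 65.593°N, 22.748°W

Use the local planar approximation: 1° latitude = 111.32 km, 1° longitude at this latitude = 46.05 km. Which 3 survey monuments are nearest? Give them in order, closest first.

Distances from 65.567°N, 22.780°W:
M1: 1.901 km
M2: 3.345 km
M3: 1.011 km
M4: 2.891 km
M5: 2.672 km
M6: 1.217 km
M7: 3.744 km
M8: 2.446 km
M9: 0.346 km
M10: 2.192 km
M11: 1.310 km
M12: 2.198 km
M13: 3.237 km
M14: 0.892 km
M15: 3.248 km
Sorted: M9 (0.346 km) < M14 (0.892 km) < M3 (1.011 km) < M6 (1.217 km) < M11 (1.310 km) < …

M9, M14, M3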